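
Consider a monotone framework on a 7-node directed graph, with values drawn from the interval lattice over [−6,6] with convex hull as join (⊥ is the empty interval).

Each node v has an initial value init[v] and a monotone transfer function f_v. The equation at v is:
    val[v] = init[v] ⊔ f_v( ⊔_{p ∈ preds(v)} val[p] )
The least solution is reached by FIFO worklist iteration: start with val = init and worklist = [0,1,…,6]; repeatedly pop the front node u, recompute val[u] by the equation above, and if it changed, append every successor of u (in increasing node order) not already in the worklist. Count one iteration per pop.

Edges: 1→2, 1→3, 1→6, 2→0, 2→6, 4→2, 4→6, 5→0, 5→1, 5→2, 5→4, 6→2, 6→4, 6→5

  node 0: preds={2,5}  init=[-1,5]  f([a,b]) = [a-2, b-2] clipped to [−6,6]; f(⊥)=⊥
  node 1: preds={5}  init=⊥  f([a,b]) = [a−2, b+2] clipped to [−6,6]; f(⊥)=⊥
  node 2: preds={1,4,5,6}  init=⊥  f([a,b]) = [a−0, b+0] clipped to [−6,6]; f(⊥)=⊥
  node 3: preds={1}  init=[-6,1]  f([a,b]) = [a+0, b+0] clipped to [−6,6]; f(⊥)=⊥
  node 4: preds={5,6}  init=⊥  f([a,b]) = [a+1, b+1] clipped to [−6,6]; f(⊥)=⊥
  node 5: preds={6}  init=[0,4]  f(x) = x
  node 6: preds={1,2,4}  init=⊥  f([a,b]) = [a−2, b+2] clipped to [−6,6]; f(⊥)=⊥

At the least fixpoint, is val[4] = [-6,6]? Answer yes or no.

no

Iteration log — 23 steps:
  step 1. node 0  ⊔preds=[0,4]  new=[-2,5]  old=[-1,5]  +wl: 
  step 2. node 1  ⊔preds=[0,4]  new=[-2,6]  old=⊥  +wl: 
  step 3. node 2  ⊔preds=[-2,6]  new=[-2,6]  old=⊥  +wl: 0
  step 4. node 3  ⊔preds=[-2,6]  new=[-6,6]  old=[-6,1]  +wl: 
  step 5. node 4  ⊔preds=[0,4]  new=[1,5]  old=⊥  +wl: 2
  step 6. node 5  ⊔preds=⊥  new=[0,4]  stable
  step 7. node 6  ⊔preds=[-2,6]  new=[-4,6]  old=⊥  +wl: 4,5
  step 8. node 0  ⊔preds=[-2,6]  new=[-4,5]  old=[-2,5]  +wl: 
  step 9. node 2  ⊔preds=[-4,6]  new=[-4,6]  old=[-2,6]  +wl: 0,6
  step 10. node 4  ⊔preds=[-4,6]  new=[-3,6]  old=[1,5]  +wl: 2
  step 11. node 5  ⊔preds=[-4,6]  new=[-4,6]  old=[0,4]  +wl: 1,4
  step 12. node 0  ⊔preds=[-4,6]  new=[-6,5]  old=[-4,5]  +wl: 
  step 13. node 6  ⊔preds=[-4,6]  new=[-6,6]  old=[-4,6]  +wl: 5
  step 14. node 2  ⊔preds=[-6,6]  new=[-6,6]  old=[-4,6]  +wl: 0,6
  step 15. node 1  ⊔preds=[-4,6]  new=[-6,6]  old=[-2,6]  +wl: 2,3
  step 16. node 4  ⊔preds=[-6,6]  new=[-5,6]  old=[-3,6]  +wl: 
  step 17. node 5  ⊔preds=[-6,6]  new=[-6,6]  old=[-4,6]  +wl: 1,4
  step 18. node 0  ⊔preds=[-6,6]  new=[-6,5]  stable
  step 19. node 6  ⊔preds=[-6,6]  new=[-6,6]  stable
  step 20. node 2  ⊔preds=[-6,6]  new=[-6,6]  stable
  step 21. node 3  ⊔preds=[-6,6]  new=[-6,6]  stable
  step 22. node 1  ⊔preds=[-6,6]  new=[-6,6]  stable
  step 23. node 4  ⊔preds=[-6,6]  new=[-5,6]  stable

Least fixpoint reached:
  node 0: [-6,5]
  node 1: [-6,6]
  node 2: [-6,6]
  node 3: [-6,6]
  node 4: [-5,6]
  node 5: [-6,6]
  node 6: [-6,6]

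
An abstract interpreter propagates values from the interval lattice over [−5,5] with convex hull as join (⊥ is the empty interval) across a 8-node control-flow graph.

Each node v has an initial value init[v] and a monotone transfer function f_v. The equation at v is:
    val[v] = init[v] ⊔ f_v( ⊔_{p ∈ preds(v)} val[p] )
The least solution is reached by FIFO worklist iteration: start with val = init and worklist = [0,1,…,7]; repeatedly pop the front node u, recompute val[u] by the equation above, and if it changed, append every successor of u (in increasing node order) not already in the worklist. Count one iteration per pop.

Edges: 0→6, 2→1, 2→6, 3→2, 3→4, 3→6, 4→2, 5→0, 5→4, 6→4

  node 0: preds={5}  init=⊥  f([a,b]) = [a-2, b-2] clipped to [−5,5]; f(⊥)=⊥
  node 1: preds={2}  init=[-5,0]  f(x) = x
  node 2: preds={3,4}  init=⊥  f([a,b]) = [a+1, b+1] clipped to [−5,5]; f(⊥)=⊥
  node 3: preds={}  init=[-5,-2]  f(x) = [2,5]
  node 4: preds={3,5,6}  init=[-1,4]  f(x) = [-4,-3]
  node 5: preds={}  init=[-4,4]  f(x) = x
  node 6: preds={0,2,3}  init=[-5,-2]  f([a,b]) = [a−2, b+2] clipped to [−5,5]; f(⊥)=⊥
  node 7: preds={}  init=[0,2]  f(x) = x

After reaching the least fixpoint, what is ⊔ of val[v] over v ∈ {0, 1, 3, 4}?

Trace (11 dequeues):
  [1] u=0 | in [-4,4] | out [-5,2] | prev ⊥ | push {}
  [2] u=1 | in ⊥ | out [-5,0] | ==
  [3] u=2 | in [-5,4] | out [-4,5] | prev ⊥ | push {1}
  [4] u=3 | in ⊥ | out [-5,5] | prev [-5,-2] | push {2}
  [5] u=4 | in [-5,5] | out [-4,4] | prev [-1,4] | push {}
  [6] u=5 | in ⊥ | out [-4,4] | ==
  [7] u=6 | in [-5,5] | out [-5,5] | prev [-5,-2] | push {4}
  [8] u=7 | in ⊥ | out [0,2] | ==
  [9] u=1 | in [-4,5] | out [-5,5] | prev [-5,0] | push {}
  [10] u=2 | in [-5,5] | out [-4,5] | ==
  [11] u=4 | in [-5,5] | out [-4,4] | ==

Converged values:
  [0] [-5,2]
  [1] [-5,5]
  [2] [-4,5]
  [3] [-5,5]
  [4] [-4,4]
  [5] [-4,4]
  [6] [-5,5]
  [7] [0,2]

[-5,5]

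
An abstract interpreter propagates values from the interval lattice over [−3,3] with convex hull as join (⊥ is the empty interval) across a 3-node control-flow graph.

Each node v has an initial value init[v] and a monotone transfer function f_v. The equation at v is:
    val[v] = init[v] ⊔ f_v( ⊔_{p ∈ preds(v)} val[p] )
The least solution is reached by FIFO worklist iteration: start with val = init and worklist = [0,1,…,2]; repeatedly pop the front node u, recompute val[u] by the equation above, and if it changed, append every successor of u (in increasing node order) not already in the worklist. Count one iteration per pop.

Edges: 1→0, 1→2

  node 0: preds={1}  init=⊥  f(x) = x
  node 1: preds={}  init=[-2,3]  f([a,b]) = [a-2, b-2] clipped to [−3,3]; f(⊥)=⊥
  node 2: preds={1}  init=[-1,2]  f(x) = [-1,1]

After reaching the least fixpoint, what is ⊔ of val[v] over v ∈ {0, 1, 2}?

[-2,3]

Worklist (3 pops):
  #1 pop 0: in=[-2,3] → [-2,3] (was ⊥); enqueue []
  #2 pop 1: in=⊥ → [-2,3] (no change)
  #3 pop 2: in=[-2,3] → [-1,2] (no change)

Fixpoint:
  val[0] = [-2,3]
  val[1] = [-2,3]
  val[2] = [-1,2]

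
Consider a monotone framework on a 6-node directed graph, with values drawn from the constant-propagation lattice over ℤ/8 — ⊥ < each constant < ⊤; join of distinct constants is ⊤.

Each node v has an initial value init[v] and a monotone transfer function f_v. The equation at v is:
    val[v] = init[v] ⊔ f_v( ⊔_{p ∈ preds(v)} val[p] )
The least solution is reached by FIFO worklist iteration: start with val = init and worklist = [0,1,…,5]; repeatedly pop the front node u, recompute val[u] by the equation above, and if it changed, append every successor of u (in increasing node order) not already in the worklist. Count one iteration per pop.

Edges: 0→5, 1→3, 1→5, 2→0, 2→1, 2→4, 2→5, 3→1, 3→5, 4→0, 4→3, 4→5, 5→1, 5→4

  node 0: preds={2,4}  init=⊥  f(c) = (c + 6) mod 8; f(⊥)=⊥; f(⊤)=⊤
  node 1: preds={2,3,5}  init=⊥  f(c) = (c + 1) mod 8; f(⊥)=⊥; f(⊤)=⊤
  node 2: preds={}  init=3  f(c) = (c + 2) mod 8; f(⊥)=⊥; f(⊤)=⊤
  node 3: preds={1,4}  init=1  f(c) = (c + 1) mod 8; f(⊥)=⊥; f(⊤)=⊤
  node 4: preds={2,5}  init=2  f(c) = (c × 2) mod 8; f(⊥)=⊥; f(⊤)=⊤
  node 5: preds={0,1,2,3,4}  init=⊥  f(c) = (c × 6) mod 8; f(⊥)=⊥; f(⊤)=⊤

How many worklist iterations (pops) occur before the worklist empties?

10

Worklist (10 pops):
  #1 pop 0: in=⊤ → ⊤ (was ⊥); enqueue []
  #2 pop 1: in=⊤ → ⊤ (was ⊥); enqueue []
  #3 pop 2: in=⊥ → 3 (no change)
  #4 pop 3: in=⊤ → ⊤ (was 1); enqueue [1]
  #5 pop 4: in=3 → ⊤ (was 2); enqueue [0,3]
  #6 pop 5: in=⊤ → ⊤ (was ⊥); enqueue [4]
  #7 pop 1: in=⊤ → ⊤ (no change)
  #8 pop 0: in=⊤ → ⊤ (no change)
  #9 pop 3: in=⊤ → ⊤ (no change)
  #10 pop 4: in=⊤ → ⊤ (no change)

Fixpoint:
  val[0] = ⊤
  val[1] = ⊤
  val[2] = 3
  val[3] = ⊤
  val[4] = ⊤
  val[5] = ⊤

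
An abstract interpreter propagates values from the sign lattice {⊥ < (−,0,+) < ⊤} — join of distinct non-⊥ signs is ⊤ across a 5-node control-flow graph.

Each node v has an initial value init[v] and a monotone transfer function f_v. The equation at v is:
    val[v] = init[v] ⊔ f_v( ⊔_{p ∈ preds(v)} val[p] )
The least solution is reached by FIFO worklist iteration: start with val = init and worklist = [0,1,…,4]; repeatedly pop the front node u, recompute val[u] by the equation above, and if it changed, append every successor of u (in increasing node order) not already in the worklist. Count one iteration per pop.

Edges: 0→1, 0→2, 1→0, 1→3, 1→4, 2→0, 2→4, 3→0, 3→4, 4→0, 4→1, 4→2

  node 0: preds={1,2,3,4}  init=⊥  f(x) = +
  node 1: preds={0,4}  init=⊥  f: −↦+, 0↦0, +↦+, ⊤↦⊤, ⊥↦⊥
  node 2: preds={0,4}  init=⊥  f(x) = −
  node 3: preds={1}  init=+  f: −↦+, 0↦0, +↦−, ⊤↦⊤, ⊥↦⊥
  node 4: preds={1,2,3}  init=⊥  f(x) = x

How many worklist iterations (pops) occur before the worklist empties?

11

Worklist (11 pops):
  #1 pop 0: in=+ → + (was ⊥); enqueue []
  #2 pop 1: in=+ → + (was ⊥); enqueue [0]
  #3 pop 2: in=+ → − (was ⊥); enqueue []
  #4 pop 3: in=+ → ⊤ (was +); enqueue []
  #5 pop 4: in=⊤ → ⊤ (was ⊥); enqueue [1,2]
  #6 pop 0: in=⊤ → + (no change)
  #7 pop 1: in=⊤ → ⊤ (was +); enqueue [0,3,4]
  #8 pop 2: in=⊤ → − (no change)
  #9 pop 0: in=⊤ → + (no change)
  #10 pop 3: in=⊤ → ⊤ (no change)
  #11 pop 4: in=⊤ → ⊤ (no change)

Fixpoint:
  val[0] = +
  val[1] = ⊤
  val[2] = −
  val[3] = ⊤
  val[4] = ⊤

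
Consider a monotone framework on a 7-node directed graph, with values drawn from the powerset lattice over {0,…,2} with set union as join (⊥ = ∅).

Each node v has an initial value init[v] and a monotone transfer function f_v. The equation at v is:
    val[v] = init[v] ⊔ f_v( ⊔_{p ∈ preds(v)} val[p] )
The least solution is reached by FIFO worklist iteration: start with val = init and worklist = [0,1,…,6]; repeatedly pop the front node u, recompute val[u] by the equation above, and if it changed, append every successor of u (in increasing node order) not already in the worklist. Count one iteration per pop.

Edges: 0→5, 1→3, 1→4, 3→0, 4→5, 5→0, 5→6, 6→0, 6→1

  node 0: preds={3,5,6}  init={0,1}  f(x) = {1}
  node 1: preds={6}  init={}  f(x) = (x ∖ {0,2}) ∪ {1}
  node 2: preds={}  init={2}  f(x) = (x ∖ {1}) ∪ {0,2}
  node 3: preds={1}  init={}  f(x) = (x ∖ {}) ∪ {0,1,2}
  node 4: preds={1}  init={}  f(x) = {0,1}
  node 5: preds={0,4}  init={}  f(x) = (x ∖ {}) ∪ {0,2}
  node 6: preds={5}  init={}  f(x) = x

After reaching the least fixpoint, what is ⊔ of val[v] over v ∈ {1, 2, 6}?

{0,1,2}

Trace (9 dequeues):
  [1] u=0 | in {} | out {0,1} | ==
  [2] u=1 | in {} | out {1} | prev {} | push {}
  [3] u=2 | in {} | out {0,2} | prev {2} | push {}
  [4] u=3 | in {1} | out {0,1,2} | prev {} | push {0}
  [5] u=4 | in {1} | out {0,1} | prev {} | push {}
  [6] u=5 | in {0,1} | out {0,1,2} | prev {} | push {}
  [7] u=6 | in {0,1,2} | out {0,1,2} | prev {} | push {1}
  [8] u=0 | in {0,1,2} | out {0,1} | ==
  [9] u=1 | in {0,1,2} | out {1} | ==

Converged values:
  [0] {0,1}
  [1] {1}
  [2] {0,2}
  [3] {0,1,2}
  [4] {0,1}
  [5] {0,1,2}
  [6] {0,1,2}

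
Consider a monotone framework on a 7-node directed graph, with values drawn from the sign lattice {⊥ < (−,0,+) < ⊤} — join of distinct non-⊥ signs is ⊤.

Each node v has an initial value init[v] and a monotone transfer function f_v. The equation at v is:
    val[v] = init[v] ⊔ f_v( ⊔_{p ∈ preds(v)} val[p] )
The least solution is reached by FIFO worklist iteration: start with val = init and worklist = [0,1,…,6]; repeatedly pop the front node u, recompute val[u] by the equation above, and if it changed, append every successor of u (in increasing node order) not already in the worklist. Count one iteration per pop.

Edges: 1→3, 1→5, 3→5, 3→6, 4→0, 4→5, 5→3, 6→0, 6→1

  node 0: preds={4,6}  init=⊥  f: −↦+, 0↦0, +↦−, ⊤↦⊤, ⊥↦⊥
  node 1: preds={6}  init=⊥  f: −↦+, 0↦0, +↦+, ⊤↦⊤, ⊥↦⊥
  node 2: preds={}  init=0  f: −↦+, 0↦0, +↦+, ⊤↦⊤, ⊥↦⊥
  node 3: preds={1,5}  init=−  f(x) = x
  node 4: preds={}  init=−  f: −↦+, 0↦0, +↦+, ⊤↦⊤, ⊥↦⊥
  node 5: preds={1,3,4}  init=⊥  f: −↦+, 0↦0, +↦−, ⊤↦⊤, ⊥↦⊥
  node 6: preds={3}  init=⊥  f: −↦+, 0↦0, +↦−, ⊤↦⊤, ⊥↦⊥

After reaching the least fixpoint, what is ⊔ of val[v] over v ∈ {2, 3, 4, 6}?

Iteration log — 17 steps:
  step 1. node 0  ⊔preds=−  new=+  old=⊥  +wl: 
  step 2. node 1  ⊔preds=⊥  new=⊥  stable
  step 3. node 2  ⊔preds=⊥  new=0  stable
  step 4. node 3  ⊔preds=⊥  new=−  stable
  step 5. node 4  ⊔preds=⊥  new=−  stable
  step 6. node 5  ⊔preds=−  new=+  old=⊥  +wl: 3
  step 7. node 6  ⊔preds=−  new=+  old=⊥  +wl: 0,1
  step 8. node 3  ⊔preds=+  new=⊤  old=−  +wl: 5,6
  step 9. node 0  ⊔preds=⊤  new=⊤  old=+  +wl: 
  step 10. node 1  ⊔preds=+  new=+  old=⊥  +wl: 3
  step 11. node 5  ⊔preds=⊤  new=⊤  old=+  +wl: 
  step 12. node 6  ⊔preds=⊤  new=⊤  old=+  +wl: 0,1
  step 13. node 3  ⊔preds=⊤  new=⊤  stable
  step 14. node 0  ⊔preds=⊤  new=⊤  stable
  step 15. node 1  ⊔preds=⊤  new=⊤  old=+  +wl: 3,5
  step 16. node 3  ⊔preds=⊤  new=⊤  stable
  step 17. node 5  ⊔preds=⊤  new=⊤  stable

Least fixpoint reached:
  node 0: ⊤
  node 1: ⊤
  node 2: 0
  node 3: ⊤
  node 4: −
  node 5: ⊤
  node 6: ⊤

⊤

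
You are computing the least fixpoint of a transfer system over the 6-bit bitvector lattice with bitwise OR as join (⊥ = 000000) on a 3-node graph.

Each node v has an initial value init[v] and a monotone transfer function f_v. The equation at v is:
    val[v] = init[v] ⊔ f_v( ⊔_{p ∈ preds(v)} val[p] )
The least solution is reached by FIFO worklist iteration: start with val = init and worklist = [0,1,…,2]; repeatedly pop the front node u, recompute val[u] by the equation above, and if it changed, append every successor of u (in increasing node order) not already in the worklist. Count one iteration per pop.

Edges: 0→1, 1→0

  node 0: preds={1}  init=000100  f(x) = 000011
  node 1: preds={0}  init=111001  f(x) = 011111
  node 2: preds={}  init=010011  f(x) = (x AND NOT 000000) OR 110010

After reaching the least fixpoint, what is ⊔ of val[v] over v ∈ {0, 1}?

111111

Trace (4 dequeues):
  [1] u=0 | in 111001 | out 000111 | prev 000100 | push {}
  [2] u=1 | in 000111 | out 111111 | prev 111001 | push {0}
  [3] u=2 | in 000000 | out 110011 | prev 010011 | push {}
  [4] u=0 | in 111111 | out 000111 | ==

Converged values:
  [0] 000111
  [1] 111111
  [2] 110011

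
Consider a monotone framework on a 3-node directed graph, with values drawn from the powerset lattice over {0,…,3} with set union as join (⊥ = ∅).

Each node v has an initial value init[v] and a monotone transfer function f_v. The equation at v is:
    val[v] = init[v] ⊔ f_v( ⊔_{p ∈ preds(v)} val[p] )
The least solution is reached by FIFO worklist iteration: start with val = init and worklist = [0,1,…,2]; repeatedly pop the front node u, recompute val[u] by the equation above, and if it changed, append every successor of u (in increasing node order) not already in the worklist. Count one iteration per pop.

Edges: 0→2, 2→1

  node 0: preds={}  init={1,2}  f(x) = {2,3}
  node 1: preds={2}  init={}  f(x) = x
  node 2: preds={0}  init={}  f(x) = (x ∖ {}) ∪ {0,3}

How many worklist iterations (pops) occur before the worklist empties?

4

Iteration log — 4 steps:
  step 1. node 0  ⊔preds={}  new={1,2,3}  old={1,2}  +wl: 
  step 2. node 1  ⊔preds={}  new={}  stable
  step 3. node 2  ⊔preds={1,2,3}  new={0,1,2,3}  old={}  +wl: 1
  step 4. node 1  ⊔preds={0,1,2,3}  new={0,1,2,3}  old={}  +wl: 

Least fixpoint reached:
  node 0: {1,2,3}
  node 1: {0,1,2,3}
  node 2: {0,1,2,3}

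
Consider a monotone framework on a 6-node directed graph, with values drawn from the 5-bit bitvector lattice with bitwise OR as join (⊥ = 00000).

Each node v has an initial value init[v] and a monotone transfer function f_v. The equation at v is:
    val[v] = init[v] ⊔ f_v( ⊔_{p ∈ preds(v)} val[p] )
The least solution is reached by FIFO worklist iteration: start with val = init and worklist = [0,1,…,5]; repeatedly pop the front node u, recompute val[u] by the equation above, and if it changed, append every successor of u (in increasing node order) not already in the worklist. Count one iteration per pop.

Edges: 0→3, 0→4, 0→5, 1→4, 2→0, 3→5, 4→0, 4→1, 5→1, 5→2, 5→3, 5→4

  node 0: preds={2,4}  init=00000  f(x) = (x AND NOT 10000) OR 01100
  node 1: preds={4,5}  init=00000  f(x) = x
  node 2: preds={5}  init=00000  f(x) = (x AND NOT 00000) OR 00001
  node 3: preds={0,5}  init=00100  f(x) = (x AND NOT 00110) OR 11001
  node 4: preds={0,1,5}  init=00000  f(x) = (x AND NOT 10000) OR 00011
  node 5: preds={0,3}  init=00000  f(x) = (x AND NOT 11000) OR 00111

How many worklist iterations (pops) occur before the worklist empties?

Trace (13 dequeues):
  [1] u=0 | in 00000 | out 01100 | prev 00000 | push {}
  [2] u=1 | in 00000 | out 00000 | ==
  [3] u=2 | in 00000 | out 00001 | prev 00000 | push {0}
  [4] u=3 | in 01100 | out 11101 | prev 00100 | push {}
  [5] u=4 | in 01100 | out 01111 | prev 00000 | push {1}
  [6] u=5 | in 11101 | out 00111 | prev 00000 | push {2,3,4}
  [7] u=0 | in 01111 | out 01111 | prev 01100 | push {5}
  [8] u=1 | in 01111 | out 01111 | prev 00000 | push {}
  [9] u=2 | in 00111 | out 00111 | prev 00001 | push {0}
  [10] u=3 | in 01111 | out 11101 | ==
  [11] u=4 | in 01111 | out 01111 | ==
  [12] u=5 | in 11111 | out 00111 | ==
  [13] u=0 | in 01111 | out 01111 | ==

Converged values:
  [0] 01111
  [1] 01111
  [2] 00111
  [3] 11101
  [4] 01111
  [5] 00111

13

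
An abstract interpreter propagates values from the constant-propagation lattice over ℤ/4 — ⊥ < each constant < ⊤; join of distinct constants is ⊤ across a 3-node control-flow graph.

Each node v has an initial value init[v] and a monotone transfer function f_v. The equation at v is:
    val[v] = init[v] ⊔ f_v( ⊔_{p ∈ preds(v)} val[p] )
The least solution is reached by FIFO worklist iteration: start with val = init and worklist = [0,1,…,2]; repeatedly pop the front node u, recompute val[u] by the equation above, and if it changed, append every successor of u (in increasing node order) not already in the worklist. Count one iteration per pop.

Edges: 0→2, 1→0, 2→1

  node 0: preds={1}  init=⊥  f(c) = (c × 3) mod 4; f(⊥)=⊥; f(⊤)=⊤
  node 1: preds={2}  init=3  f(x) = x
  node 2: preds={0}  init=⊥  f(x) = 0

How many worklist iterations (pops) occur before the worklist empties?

Trace (6 dequeues):
  [1] u=0 | in 3 | out 1 | prev ⊥ | push {}
  [2] u=1 | in ⊥ | out 3 | ==
  [3] u=2 | in 1 | out 0 | prev ⊥ | push {1}
  [4] u=1 | in 0 | out ⊤ | prev 3 | push {0}
  [5] u=0 | in ⊤ | out ⊤ | prev 1 | push {2}
  [6] u=2 | in ⊤ | out 0 | ==

Converged values:
  [0] ⊤
  [1] ⊤
  [2] 0

6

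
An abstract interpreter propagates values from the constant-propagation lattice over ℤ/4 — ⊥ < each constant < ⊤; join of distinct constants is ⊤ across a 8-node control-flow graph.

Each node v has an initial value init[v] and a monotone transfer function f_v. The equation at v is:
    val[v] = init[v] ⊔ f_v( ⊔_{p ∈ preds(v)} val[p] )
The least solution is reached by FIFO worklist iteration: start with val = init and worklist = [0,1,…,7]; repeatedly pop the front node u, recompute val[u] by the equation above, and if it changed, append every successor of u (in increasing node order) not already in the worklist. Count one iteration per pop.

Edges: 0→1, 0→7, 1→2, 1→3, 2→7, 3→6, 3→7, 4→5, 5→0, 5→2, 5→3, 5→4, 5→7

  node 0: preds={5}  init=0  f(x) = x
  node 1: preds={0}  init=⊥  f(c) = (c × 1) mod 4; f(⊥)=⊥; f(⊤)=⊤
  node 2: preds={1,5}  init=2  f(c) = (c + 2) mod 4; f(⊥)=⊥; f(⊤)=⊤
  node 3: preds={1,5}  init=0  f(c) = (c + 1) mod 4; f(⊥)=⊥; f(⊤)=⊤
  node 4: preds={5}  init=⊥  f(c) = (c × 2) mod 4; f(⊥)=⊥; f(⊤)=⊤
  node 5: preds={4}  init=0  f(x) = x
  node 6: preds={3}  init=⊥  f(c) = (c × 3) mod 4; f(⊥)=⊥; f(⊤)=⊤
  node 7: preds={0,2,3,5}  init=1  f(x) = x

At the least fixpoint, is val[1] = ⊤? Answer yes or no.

Worklist (8 pops):
  #1 pop 0: in=0 → 0 (no change)
  #2 pop 1: in=0 → 0 (was ⊥); enqueue []
  #3 pop 2: in=0 → 2 (no change)
  #4 pop 3: in=0 → ⊤ (was 0); enqueue []
  #5 pop 4: in=0 → 0 (was ⊥); enqueue []
  #6 pop 5: in=0 → 0 (no change)
  #7 pop 6: in=⊤ → ⊤ (was ⊥); enqueue []
  #8 pop 7: in=⊤ → ⊤ (was 1); enqueue []

Fixpoint:
  val[0] = 0
  val[1] = 0
  val[2] = 2
  val[3] = ⊤
  val[4] = 0
  val[5] = 0
  val[6] = ⊤
  val[7] = ⊤

no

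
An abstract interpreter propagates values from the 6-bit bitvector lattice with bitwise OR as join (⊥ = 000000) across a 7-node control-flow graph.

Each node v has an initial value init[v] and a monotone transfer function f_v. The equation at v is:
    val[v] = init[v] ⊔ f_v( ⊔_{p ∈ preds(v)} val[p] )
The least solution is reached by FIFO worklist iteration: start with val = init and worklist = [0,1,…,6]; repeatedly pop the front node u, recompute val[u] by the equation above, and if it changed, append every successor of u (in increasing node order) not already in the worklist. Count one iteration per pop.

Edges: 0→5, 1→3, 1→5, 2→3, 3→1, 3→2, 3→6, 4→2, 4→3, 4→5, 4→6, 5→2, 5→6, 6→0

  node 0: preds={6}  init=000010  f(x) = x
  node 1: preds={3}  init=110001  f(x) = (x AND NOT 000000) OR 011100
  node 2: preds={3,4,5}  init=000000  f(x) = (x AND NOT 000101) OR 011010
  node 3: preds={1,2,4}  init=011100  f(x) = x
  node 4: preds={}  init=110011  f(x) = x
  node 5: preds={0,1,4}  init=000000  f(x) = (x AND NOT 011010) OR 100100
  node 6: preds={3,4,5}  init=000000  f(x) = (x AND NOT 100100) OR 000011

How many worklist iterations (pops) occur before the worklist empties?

12

Trace (12 dequeues):
  [1] u=0 | in 000000 | out 000010 | ==
  [2] u=1 | in 011100 | out 111101 | prev 110001 | push {}
  [3] u=2 | in 111111 | out 111010 | prev 000000 | push {}
  [4] u=3 | in 111111 | out 111111 | prev 011100 | push {1,2}
  [5] u=4 | in 000000 | out 110011 | ==
  [6] u=5 | in 111111 | out 100101 | prev 000000 | push {}
  [7] u=6 | in 111111 | out 011011 | prev 000000 | push {0}
  [8] u=1 | in 111111 | out 111111 | prev 111101 | push {3,5}
  [9] u=2 | in 111111 | out 111010 | ==
  [10] u=0 | in 011011 | out 011011 | prev 000010 | push {}
  [11] u=3 | in 111111 | out 111111 | ==
  [12] u=5 | in 111111 | out 100101 | ==

Converged values:
  [0] 011011
  [1] 111111
  [2] 111010
  [3] 111111
  [4] 110011
  [5] 100101
  [6] 011011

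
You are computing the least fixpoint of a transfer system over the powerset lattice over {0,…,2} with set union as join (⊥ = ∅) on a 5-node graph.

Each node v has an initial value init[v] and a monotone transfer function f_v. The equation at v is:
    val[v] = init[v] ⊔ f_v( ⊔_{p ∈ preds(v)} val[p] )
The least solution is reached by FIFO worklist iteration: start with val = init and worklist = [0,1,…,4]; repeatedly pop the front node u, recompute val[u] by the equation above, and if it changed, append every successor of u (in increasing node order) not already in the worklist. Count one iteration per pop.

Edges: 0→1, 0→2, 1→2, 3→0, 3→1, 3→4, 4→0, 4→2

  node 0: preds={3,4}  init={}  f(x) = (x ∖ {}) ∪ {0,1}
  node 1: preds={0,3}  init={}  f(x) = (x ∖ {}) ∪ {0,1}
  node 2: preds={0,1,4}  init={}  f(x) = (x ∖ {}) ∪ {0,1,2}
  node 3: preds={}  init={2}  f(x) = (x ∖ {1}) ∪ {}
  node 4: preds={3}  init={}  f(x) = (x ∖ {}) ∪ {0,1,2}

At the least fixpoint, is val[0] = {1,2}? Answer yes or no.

Iteration log — 7 steps:
  step 1. node 0  ⊔preds={2}  new={0,1,2}  old={}  +wl: 
  step 2. node 1  ⊔preds={0,1,2}  new={0,1,2}  old={}  +wl: 
  step 3. node 2  ⊔preds={0,1,2}  new={0,1,2}  old={}  +wl: 
  step 4. node 3  ⊔preds={}  new={2}  stable
  step 5. node 4  ⊔preds={2}  new={0,1,2}  old={}  +wl: 0,2
  step 6. node 0  ⊔preds={0,1,2}  new={0,1,2}  stable
  step 7. node 2  ⊔preds={0,1,2}  new={0,1,2}  stable

Least fixpoint reached:
  node 0: {0,1,2}
  node 1: {0,1,2}
  node 2: {0,1,2}
  node 3: {2}
  node 4: {0,1,2}

no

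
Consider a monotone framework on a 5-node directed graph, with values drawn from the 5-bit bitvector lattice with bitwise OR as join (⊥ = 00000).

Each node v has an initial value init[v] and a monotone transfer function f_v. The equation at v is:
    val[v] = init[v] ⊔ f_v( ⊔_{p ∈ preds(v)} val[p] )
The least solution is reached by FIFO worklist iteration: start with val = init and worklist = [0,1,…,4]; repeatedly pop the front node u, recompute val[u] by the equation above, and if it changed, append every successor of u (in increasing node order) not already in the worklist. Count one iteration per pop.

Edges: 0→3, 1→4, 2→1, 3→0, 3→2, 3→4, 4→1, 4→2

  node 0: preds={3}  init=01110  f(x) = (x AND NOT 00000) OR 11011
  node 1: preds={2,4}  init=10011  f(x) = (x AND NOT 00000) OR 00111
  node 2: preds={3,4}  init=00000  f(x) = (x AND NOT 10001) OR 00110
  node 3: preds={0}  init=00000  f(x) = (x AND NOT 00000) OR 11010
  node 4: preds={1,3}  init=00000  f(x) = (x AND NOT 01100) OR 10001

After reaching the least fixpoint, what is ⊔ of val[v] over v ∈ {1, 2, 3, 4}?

Worklist (10 pops):
  #1 pop 0: in=00000 → 11111 (was 01110); enqueue []
  #2 pop 1: in=00000 → 10111 (was 10011); enqueue []
  #3 pop 2: in=00000 → 00110 (was 00000); enqueue [1]
  #4 pop 3: in=11111 → 11111 (was 00000); enqueue [0,2]
  #5 pop 4: in=11111 → 10011 (was 00000); enqueue []
  #6 pop 1: in=10111 → 10111 (no change)
  #7 pop 0: in=11111 → 11111 (no change)
  #8 pop 2: in=11111 → 01110 (was 00110); enqueue [1]
  #9 pop 1: in=11111 → 11111 (was 10111); enqueue [4]
  #10 pop 4: in=11111 → 10011 (no change)

Fixpoint:
  val[0] = 11111
  val[1] = 11111
  val[2] = 01110
  val[3] = 11111
  val[4] = 10011

11111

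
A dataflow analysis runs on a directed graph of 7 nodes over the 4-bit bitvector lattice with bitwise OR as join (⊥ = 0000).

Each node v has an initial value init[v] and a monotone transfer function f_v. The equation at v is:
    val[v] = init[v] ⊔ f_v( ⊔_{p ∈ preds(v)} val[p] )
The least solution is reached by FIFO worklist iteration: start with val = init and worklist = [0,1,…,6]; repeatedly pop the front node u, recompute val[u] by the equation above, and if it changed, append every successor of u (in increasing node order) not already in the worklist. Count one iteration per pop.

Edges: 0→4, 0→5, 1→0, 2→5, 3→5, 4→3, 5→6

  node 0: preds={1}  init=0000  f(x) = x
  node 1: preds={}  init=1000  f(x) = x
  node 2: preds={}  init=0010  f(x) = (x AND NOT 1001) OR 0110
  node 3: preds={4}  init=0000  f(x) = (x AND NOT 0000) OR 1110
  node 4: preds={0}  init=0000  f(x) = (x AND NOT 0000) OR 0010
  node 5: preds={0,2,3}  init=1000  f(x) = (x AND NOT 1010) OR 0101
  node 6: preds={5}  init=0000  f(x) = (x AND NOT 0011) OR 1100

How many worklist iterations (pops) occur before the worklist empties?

Trace (8 dequeues):
  [1] u=0 | in 1000 | out 1000 | prev 0000 | push {}
  [2] u=1 | in 0000 | out 1000 | ==
  [3] u=2 | in 0000 | out 0110 | prev 0010 | push {}
  [4] u=3 | in 0000 | out 1110 | prev 0000 | push {}
  [5] u=4 | in 1000 | out 1010 | prev 0000 | push {3}
  [6] u=5 | in 1110 | out 1101 | prev 1000 | push {}
  [7] u=6 | in 1101 | out 1100 | prev 0000 | push {}
  [8] u=3 | in 1010 | out 1110 | ==

Converged values:
  [0] 1000
  [1] 1000
  [2] 0110
  [3] 1110
  [4] 1010
  [5] 1101
  [6] 1100

8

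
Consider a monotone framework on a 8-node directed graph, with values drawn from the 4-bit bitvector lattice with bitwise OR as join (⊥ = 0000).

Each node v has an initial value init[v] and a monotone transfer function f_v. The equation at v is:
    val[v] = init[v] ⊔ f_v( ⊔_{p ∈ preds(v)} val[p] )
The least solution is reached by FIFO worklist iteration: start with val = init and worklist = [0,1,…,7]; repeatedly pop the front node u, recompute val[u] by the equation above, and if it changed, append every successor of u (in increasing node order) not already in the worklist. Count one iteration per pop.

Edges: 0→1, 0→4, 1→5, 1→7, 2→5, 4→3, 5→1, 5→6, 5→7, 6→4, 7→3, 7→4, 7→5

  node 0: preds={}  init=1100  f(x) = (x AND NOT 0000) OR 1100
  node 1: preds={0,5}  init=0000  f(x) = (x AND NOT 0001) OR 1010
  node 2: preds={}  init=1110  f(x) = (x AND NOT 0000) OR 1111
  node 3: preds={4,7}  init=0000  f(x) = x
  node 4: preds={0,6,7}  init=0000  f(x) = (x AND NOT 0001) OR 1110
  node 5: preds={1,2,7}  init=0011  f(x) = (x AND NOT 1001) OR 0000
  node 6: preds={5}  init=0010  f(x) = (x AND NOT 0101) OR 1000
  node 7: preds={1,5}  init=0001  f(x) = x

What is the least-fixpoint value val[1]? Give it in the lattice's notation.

1110

Iteration log — 12 steps:
  step 1. node 0  ⊔preds=0000  new=1100  stable
  step 2. node 1  ⊔preds=1111  new=1110  old=0000  +wl: 
  step 3. node 2  ⊔preds=0000  new=1111  old=1110  +wl: 
  step 4. node 3  ⊔preds=0001  new=0001  old=0000  +wl: 
  step 5. node 4  ⊔preds=1111  new=1110  old=0000  +wl: 3
  step 6. node 5  ⊔preds=1111  new=0111  old=0011  +wl: 1
  step 7. node 6  ⊔preds=0111  new=1010  old=0010  +wl: 4
  step 8. node 7  ⊔preds=1111  new=1111  old=0001  +wl: 5
  step 9. node 3  ⊔preds=1111  new=1111  old=0001  +wl: 
  step 10. node 1  ⊔preds=1111  new=1110  stable
  step 11. node 4  ⊔preds=1111  new=1110  stable
  step 12. node 5  ⊔preds=1111  new=0111  stable

Least fixpoint reached:
  node 0: 1100
  node 1: 1110
  node 2: 1111
  node 3: 1111
  node 4: 1110
  node 5: 0111
  node 6: 1010
  node 7: 1111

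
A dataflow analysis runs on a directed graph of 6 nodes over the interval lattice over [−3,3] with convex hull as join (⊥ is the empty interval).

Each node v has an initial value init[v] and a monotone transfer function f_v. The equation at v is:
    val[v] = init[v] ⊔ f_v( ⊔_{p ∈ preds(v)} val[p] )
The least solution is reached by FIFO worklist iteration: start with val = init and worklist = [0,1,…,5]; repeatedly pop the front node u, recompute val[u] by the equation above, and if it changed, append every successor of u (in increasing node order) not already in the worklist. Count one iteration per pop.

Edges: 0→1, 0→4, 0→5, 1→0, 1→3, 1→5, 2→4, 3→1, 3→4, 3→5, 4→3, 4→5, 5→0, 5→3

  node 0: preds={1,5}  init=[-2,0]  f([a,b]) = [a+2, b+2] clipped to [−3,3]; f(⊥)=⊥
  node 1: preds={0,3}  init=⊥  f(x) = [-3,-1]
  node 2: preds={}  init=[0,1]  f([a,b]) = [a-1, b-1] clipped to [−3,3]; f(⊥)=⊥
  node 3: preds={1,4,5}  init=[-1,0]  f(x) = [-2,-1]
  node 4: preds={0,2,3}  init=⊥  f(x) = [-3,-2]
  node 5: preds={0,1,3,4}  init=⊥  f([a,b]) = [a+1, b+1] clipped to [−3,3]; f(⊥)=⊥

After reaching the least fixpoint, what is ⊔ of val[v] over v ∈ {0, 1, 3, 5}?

Worklist (13 pops):
  #1 pop 0: in=⊥ → [-2,0] (no change)
  #2 pop 1: in=[-2,0] → [-3,-1] (was ⊥); enqueue [0]
  #3 pop 2: in=⊥ → [0,1] (no change)
  #4 pop 3: in=[-3,-1] → [-2,0] (was [-1,0]); enqueue [1]
  #5 pop 4: in=[-2,1] → [-3,-2] (was ⊥); enqueue [3]
  #6 pop 5: in=[-3,0] → [-2,1] (was ⊥); enqueue []
  #7 pop 0: in=[-3,1] → [-2,3] (was [-2,0]); enqueue [4,5]
  #8 pop 1: in=[-2,3] → [-3,-1] (no change)
  #9 pop 3: in=[-3,1] → [-2,0] (no change)
  #10 pop 4: in=[-2,3] → [-3,-2] (no change)
  #11 pop 5: in=[-3,3] → [-2,3] (was [-2,1]); enqueue [0,3]
  #12 pop 0: in=[-3,3] → [-2,3] (no change)
  #13 pop 3: in=[-3,3] → [-2,0] (no change)

Fixpoint:
  val[0] = [-2,3]
  val[1] = [-3,-1]
  val[2] = [0,1]
  val[3] = [-2,0]
  val[4] = [-3,-2]
  val[5] = [-2,3]

[-3,3]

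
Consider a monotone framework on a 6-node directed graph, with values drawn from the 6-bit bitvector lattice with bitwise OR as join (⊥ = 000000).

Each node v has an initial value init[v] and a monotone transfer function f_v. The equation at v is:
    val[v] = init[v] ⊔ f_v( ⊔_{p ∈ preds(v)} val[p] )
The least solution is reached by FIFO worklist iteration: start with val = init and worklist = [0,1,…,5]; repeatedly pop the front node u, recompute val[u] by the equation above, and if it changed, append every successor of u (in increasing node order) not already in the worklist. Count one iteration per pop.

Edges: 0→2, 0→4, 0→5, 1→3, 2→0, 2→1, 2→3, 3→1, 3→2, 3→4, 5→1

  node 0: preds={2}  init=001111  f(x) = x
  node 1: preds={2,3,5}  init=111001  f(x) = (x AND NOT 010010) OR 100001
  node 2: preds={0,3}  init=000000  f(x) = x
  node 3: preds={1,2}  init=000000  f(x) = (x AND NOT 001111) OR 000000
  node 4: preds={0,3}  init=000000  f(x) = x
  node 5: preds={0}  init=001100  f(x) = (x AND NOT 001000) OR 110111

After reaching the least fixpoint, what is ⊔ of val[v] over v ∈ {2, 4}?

Worklist (15 pops):
  #1 pop 0: in=000000 → 001111 (no change)
  #2 pop 1: in=001100 → 111101 (was 111001); enqueue []
  #3 pop 2: in=001111 → 001111 (was 000000); enqueue [0,1]
  #4 pop 3: in=111111 → 110000 (was 000000); enqueue [2]
  #5 pop 4: in=111111 → 111111 (was 000000); enqueue []
  #6 pop 5: in=001111 → 111111 (was 001100); enqueue []
  #7 pop 0: in=001111 → 001111 (no change)
  #8 pop 1: in=111111 → 111101 (no change)
  #9 pop 2: in=111111 → 111111 (was 001111); enqueue [0,1,3]
  #10 pop 0: in=111111 → 111111 (was 001111); enqueue [2,4,5]
  #11 pop 1: in=111111 → 111101 (no change)
  #12 pop 3: in=111111 → 110000 (no change)
  #13 pop 2: in=111111 → 111111 (no change)
  #14 pop 4: in=111111 → 111111 (no change)
  #15 pop 5: in=111111 → 111111 (no change)

Fixpoint:
  val[0] = 111111
  val[1] = 111101
  val[2] = 111111
  val[3] = 110000
  val[4] = 111111
  val[5] = 111111

111111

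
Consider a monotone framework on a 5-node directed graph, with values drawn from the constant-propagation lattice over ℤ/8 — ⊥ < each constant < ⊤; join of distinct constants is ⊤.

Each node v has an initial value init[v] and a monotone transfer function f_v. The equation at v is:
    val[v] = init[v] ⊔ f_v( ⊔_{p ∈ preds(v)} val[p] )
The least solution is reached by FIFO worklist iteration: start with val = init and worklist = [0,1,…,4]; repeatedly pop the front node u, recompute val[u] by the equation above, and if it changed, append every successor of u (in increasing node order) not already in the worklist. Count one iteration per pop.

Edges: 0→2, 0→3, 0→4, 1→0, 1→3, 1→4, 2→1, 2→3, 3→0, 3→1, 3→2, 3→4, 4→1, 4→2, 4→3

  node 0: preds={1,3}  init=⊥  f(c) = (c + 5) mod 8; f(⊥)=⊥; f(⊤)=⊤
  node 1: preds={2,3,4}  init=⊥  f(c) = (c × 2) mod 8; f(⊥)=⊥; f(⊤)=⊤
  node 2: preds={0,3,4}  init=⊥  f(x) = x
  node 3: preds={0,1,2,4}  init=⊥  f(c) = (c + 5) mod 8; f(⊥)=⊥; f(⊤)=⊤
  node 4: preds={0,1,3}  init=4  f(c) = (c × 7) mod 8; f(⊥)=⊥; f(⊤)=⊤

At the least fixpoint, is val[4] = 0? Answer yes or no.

no

Trace (12 dequeues):
  [1] u=0 | in ⊥ | out ⊥ | ==
  [2] u=1 | in 4 | out 0 | prev ⊥ | push {0}
  [3] u=2 | in 4 | out 4 | prev ⊥ | push {1}
  [4] u=3 | in ⊤ | out ⊤ | prev ⊥ | push {2}
  [5] u=4 | in ⊤ | out ⊤ | prev 4 | push {3}
  [6] u=0 | in ⊤ | out ⊤ | prev ⊥ | push {4}
  [7] u=1 | in ⊤ | out ⊤ | prev 0 | push {0}
  [8] u=2 | in ⊤ | out ⊤ | prev 4 | push {1}
  [9] u=3 | in ⊤ | out ⊤ | ==
  [10] u=4 | in ⊤ | out ⊤ | ==
  [11] u=0 | in ⊤ | out ⊤ | ==
  [12] u=1 | in ⊤ | out ⊤ | ==

Converged values:
  [0] ⊤
  [1] ⊤
  [2] ⊤
  [3] ⊤
  [4] ⊤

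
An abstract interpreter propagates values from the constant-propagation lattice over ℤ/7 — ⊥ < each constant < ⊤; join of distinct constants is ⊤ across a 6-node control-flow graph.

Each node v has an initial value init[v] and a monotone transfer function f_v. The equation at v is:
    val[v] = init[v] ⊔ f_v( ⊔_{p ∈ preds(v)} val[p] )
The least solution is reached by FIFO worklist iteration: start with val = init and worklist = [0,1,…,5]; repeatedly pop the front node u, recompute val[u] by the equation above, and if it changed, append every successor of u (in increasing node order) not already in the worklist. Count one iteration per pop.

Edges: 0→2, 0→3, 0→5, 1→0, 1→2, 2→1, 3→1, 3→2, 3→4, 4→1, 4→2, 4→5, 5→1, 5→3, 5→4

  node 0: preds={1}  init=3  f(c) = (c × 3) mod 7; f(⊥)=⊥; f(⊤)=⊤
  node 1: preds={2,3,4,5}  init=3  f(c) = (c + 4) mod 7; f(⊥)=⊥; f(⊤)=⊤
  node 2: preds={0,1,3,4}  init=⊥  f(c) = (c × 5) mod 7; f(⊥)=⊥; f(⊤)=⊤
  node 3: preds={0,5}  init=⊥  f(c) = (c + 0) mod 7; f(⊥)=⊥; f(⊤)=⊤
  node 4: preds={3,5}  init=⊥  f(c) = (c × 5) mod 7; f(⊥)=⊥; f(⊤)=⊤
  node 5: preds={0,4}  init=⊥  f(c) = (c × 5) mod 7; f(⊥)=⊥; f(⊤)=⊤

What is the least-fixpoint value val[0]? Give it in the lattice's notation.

⊤

Worklist (11 pops):
  #1 pop 0: in=3 → ⊤ (was 3); enqueue []
  #2 pop 1: in=⊥ → 3 (no change)
  #3 pop 2: in=⊤ → ⊤ (was ⊥); enqueue [1]
  #4 pop 3: in=⊤ → ⊤ (was ⊥); enqueue [2]
  #5 pop 4: in=⊤ → ⊤ (was ⊥); enqueue []
  #6 pop 5: in=⊤ → ⊤ (was ⊥); enqueue [3,4]
  #7 pop 1: in=⊤ → ⊤ (was 3); enqueue [0]
  #8 pop 2: in=⊤ → ⊤ (no change)
  #9 pop 3: in=⊤ → ⊤ (no change)
  #10 pop 4: in=⊤ → ⊤ (no change)
  #11 pop 0: in=⊤ → ⊤ (no change)

Fixpoint:
  val[0] = ⊤
  val[1] = ⊤
  val[2] = ⊤
  val[3] = ⊤
  val[4] = ⊤
  val[5] = ⊤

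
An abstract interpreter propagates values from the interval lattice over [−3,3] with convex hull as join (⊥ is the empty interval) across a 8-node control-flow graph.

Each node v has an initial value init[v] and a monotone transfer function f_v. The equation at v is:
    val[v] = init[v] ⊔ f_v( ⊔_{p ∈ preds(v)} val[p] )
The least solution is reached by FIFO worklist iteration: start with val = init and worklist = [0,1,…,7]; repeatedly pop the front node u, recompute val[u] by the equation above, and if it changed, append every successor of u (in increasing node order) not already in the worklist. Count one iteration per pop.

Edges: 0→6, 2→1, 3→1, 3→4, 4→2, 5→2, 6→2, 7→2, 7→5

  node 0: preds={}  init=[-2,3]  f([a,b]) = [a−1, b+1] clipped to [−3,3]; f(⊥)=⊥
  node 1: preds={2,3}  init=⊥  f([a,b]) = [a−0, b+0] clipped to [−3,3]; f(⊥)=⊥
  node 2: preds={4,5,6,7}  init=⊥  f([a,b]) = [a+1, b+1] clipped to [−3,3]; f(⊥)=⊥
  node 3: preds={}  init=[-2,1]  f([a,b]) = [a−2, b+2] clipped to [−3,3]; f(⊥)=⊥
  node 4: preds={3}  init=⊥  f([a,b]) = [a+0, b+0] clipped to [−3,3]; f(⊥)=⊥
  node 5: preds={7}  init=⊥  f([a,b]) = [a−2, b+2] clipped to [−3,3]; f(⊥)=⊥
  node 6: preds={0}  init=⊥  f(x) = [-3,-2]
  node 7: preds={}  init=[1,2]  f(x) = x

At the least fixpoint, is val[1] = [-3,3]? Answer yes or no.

Iteration log — 11 steps:
  step 1. node 0  ⊔preds=⊥  new=[-2,3]  stable
  step 2. node 1  ⊔preds=[-2,1]  new=[-2,1]  old=⊥  +wl: 
  step 3. node 2  ⊔preds=[1,2]  new=[2,3]  old=⊥  +wl: 1
  step 4. node 3  ⊔preds=⊥  new=[-2,1]  stable
  step 5. node 4  ⊔preds=[-2,1]  new=[-2,1]  old=⊥  +wl: 2
  step 6. node 5  ⊔preds=[1,2]  new=[-1,3]  old=⊥  +wl: 
  step 7. node 6  ⊔preds=[-2,3]  new=[-3,-2]  old=⊥  +wl: 
  step 8. node 7  ⊔preds=⊥  new=[1,2]  stable
  step 9. node 1  ⊔preds=[-2,3]  new=[-2,3]  old=[-2,1]  +wl: 
  step 10. node 2  ⊔preds=[-3,3]  new=[-2,3]  old=[2,3]  +wl: 1
  step 11. node 1  ⊔preds=[-2,3]  new=[-2,3]  stable

Least fixpoint reached:
  node 0: [-2,3]
  node 1: [-2,3]
  node 2: [-2,3]
  node 3: [-2,1]
  node 4: [-2,1]
  node 5: [-1,3]
  node 6: [-3,-2]
  node 7: [1,2]

no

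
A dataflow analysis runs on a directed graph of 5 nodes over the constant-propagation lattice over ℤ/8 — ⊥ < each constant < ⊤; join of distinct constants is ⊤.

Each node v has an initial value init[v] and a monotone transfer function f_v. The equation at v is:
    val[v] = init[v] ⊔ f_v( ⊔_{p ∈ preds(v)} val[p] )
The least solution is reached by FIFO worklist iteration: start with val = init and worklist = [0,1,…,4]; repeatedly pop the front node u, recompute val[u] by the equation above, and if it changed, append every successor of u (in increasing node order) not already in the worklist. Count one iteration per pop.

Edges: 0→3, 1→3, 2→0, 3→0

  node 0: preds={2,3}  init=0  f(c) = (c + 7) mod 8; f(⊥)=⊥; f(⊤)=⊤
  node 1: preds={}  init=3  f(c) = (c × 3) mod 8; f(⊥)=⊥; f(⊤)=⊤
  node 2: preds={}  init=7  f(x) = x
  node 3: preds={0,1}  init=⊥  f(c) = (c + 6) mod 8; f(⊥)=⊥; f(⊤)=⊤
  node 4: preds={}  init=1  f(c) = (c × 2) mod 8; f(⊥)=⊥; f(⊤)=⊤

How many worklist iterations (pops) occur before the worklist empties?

Iteration log — 6 steps:
  step 1. node 0  ⊔preds=7  new=⊤  old=0  +wl: 
  step 2. node 1  ⊔preds=⊥  new=3  stable
  step 3. node 2  ⊔preds=⊥  new=7  stable
  step 4. node 3  ⊔preds=⊤  new=⊤  old=⊥  +wl: 0
  step 5. node 4  ⊔preds=⊥  new=1  stable
  step 6. node 0  ⊔preds=⊤  new=⊤  stable

Least fixpoint reached:
  node 0: ⊤
  node 1: 3
  node 2: 7
  node 3: ⊤
  node 4: 1

6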